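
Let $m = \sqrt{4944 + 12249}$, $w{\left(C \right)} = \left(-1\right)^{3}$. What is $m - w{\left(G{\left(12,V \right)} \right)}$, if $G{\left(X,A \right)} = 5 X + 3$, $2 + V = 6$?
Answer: $1 + \sqrt{17193} \approx 132.12$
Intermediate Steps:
$V = 4$ ($V = -2 + 6 = 4$)
$G{\left(X,A \right)} = 3 + 5 X$
$w{\left(C \right)} = -1$
$m = \sqrt{17193} \approx 131.12$
$m - w{\left(G{\left(12,V \right)} \right)} = \sqrt{17193} - -1 = \sqrt{17193} + 1 = 1 + \sqrt{17193}$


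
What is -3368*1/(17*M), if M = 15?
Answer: -3368/255 ≈ -13.208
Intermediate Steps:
-3368*1/(17*M) = -3368/(15*17) = -3368/255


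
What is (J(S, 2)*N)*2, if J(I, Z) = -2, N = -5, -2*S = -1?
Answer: 20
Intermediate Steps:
S = ½ (S = -½*(-1) = ½ ≈ 0.50000)
(J(S, 2)*N)*2 = -2*(-5)*2 = 10*2 = 20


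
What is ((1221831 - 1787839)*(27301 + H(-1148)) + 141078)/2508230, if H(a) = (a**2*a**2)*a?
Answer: 15251069147792375411/33895 ≈ 4.4995e+14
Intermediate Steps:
H(a) = a**5 (H(a) = a**4*a = a**5)
((1221831 - 1787839)*(27301 + H(-1148)) + 141078)/2508230 = ((1221831 - 1787839)*(27301 + (-1148)**5) + 141078)/2508230 = (-566008*(27301 - 1993927854291968) + 141078)*(1/2508230) = (-566008*(-1993927854264667) + 141078)*(1/2508230) = (1128579116936635639336 + 141078)*(1/2508230) = 1128579116936635780414*(1/2508230) = 15251069147792375411/33895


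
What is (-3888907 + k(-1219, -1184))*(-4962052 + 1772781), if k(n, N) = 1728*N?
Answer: 18927873697789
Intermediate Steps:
(-3888907 + k(-1219, -1184))*(-4962052 + 1772781) = (-3888907 + 1728*(-1184))*(-4962052 + 1772781) = (-3888907 - 2045952)*(-3189271) = -5934859*(-3189271) = 18927873697789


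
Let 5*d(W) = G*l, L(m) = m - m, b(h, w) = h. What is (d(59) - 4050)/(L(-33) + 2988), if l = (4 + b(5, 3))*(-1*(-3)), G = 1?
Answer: -2247/1660 ≈ -1.3536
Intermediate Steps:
L(m) = 0
l = 27 (l = (4 + 5)*(-1*(-3)) = 9*3 = 27)
d(W) = 27/5 (d(W) = (1*27)/5 = (⅕)*27 = 27/5)
(d(59) - 4050)/(L(-33) + 2988) = (27/5 - 4050)/(0 + 2988) = -20223/5/2988 = -20223/5*1/2988 = -2247/1660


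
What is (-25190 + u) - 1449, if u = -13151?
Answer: -39790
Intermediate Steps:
(-25190 + u) - 1449 = (-25190 - 13151) - 1449 = -38341 - 1449 = -39790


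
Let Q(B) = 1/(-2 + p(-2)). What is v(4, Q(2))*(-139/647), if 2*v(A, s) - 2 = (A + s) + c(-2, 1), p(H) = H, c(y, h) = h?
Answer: -3753/5176 ≈ -0.72508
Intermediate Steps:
Q(B) = -1/4 (Q(B) = 1/(-2 - 2) = 1/(-4) = -1/4)
v(A, s) = 3/2 + A/2 + s/2 (v(A, s) = 1 + ((A + s) + 1)/2 = 1 + (1 + A + s)/2 = 1 + (1/2 + A/2 + s/2) = 3/2 + A/2 + s/2)
v(4, Q(2))*(-139/647) = (3/2 + (1/2)*4 + (1/2)*(-1/4))*(-139/647) = (3/2 + 2 - 1/8)*(-139*1/647) = (27/8)*(-139/647) = -3753/5176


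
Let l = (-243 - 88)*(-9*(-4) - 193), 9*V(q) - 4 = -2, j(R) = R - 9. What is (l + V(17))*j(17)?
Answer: 3741640/9 ≈ 4.1574e+5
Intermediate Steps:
j(R) = -9 + R
V(q) = 2/9 (V(q) = 4/9 + (1/9)*(-2) = 4/9 - 2/9 = 2/9)
l = 51967 (l = -331*(36 - 193) = -331*(-157) = 51967)
(l + V(17))*j(17) = (51967 + 2/9)*(-9 + 17) = (467705/9)*8 = 3741640/9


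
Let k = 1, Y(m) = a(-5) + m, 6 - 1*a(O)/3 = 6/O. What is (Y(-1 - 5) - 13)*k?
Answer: 13/5 ≈ 2.6000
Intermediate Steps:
a(O) = 18 - 18/O
Y(m) = 108/5 + m (Y(m) = (18 - 18/(-5)) + m = (18 - 18*(-1/5)) + m = (18 + 18/5) + m = 108/5 + m)
(Y(-1 - 5) - 13)*k = ((108/5 + (-1 - 5)) - 13)*1 = ((108/5 - 6) - 13)*1 = (78/5 - 13)*1 = (13/5)*1 = 13/5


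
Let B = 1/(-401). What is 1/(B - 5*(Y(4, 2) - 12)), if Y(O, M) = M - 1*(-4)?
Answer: 401/12029 ≈ 0.033336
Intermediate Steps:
Y(O, M) = 4 + M (Y(O, M) = M + 4 = 4 + M)
B = -1/401 ≈ -0.0024938
1/(B - 5*(Y(4, 2) - 12)) = 1/(-1/401 - 5*((4 + 2) - 12)) = 1/(-1/401 - 5*(6 - 12)) = 1/(-1/401 - 5*(-6)) = 1/(-1/401 + 30) = 1/(12029/401) = 401/12029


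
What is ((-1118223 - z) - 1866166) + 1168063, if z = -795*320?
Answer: -1561926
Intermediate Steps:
z = -254400
((-1118223 - z) - 1866166) + 1168063 = ((-1118223 - 1*(-254400)) - 1866166) + 1168063 = ((-1118223 + 254400) - 1866166) + 1168063 = (-863823 - 1866166) + 1168063 = -2729989 + 1168063 = -1561926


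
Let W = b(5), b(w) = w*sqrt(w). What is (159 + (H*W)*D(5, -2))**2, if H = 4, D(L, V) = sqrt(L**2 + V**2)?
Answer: 83281 + 6360*sqrt(145) ≈ 1.5987e+5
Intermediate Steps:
b(w) = w**(3/2)
W = 5*sqrt(5) (W = 5**(3/2) = 5*sqrt(5) ≈ 11.180)
(159 + (H*W)*D(5, -2))**2 = (159 + (4*(5*sqrt(5)))*sqrt(5**2 + (-2)**2))**2 = (159 + (20*sqrt(5))*sqrt(25 + 4))**2 = (159 + (20*sqrt(5))*sqrt(29))**2 = (159 + 20*sqrt(145))**2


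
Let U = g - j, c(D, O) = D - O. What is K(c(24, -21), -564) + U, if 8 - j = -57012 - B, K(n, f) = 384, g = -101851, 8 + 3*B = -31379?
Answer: -444074/3 ≈ -1.4802e+5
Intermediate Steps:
B = -31387/3 (B = -8/3 + (⅓)*(-31379) = -8/3 - 31379/3 = -31387/3 ≈ -10462.)
j = 139673/3 (j = 8 - (-57012 - 1*(-31387/3)) = 8 - (-57012 + 31387/3) = 8 - 1*(-139649/3) = 8 + 139649/3 = 139673/3 ≈ 46558.)
U = -445226/3 (U = -101851 - 1*139673/3 = -101851 - 139673/3 = -445226/3 ≈ -1.4841e+5)
K(c(24, -21), -564) + U = 384 - 445226/3 = -444074/3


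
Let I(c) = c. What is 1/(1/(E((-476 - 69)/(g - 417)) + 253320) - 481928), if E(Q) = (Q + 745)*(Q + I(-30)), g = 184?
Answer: -12630221630/6086857449648351 ≈ -2.0750e-6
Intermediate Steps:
E(Q) = (-30 + Q)*(745 + Q) (E(Q) = (Q + 745)*(Q - 30) = (745 + Q)*(-30 + Q) = (-30 + Q)*(745 + Q))
1/(1/(E((-476 - 69)/(g - 417)) + 253320) - 481928) = 1/(1/((-22350 + ((-476 - 69)/(184 - 417))² + 715*((-476 - 69)/(184 - 417))) + 253320) - 481928) = 1/(1/((-22350 + (-545/(-233))² + 715*(-545/(-233))) + 253320) - 481928) = 1/(1/((-22350 + (-545*(-1/233))² + 715*(-545*(-1/233))) + 253320) - 481928) = 1/(1/((-22350 + (545/233)² + 715*(545/233)) + 253320) - 481928) = 1/(1/((-22350 + 297025/54289 + 389675/233) + 253320) - 481928) = 1/(1/(-1122267850/54289 + 253320) - 481928) = 1/(1/(12630221630/54289) - 481928) = 1/(54289/12630221630 - 481928) = 1/(-6086857449648351/12630221630) = -12630221630/6086857449648351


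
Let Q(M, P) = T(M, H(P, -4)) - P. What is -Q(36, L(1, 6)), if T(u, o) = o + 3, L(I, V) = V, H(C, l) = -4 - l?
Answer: 3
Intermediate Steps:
T(u, o) = 3 + o
Q(M, P) = 3 - P (Q(M, P) = (3 + (-4 - 1*(-4))) - P = (3 + (-4 + 4)) - P = (3 + 0) - P = 3 - P)
-Q(36, L(1, 6)) = -(3 - 1*6) = -(3 - 6) = -1*(-3) = 3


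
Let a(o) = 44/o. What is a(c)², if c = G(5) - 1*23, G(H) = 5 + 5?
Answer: 1936/169 ≈ 11.456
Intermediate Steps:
G(H) = 10
c = -13 (c = 10 - 1*23 = 10 - 23 = -13)
a(c)² = (44/(-13))² = (44*(-1/13))² = (-44/13)² = 1936/169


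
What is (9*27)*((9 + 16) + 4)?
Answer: 7047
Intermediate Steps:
(9*27)*((9 + 16) + 4) = 243*(25 + 4) = 243*29 = 7047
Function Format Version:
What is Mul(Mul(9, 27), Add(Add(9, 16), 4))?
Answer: 7047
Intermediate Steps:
Mul(Mul(9, 27), Add(Add(9, 16), 4)) = Mul(243, Add(25, 4)) = Mul(243, 29) = 7047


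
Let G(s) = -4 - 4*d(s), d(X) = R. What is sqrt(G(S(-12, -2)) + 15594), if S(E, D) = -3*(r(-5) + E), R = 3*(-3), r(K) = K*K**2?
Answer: sqrt(15626) ≈ 125.00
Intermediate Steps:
r(K) = K**3
R = -9
S(E, D) = 375 - 3*E (S(E, D) = -3*((-5)**3 + E) = -3*(-125 + E) = 375 - 3*E)
d(X) = -9
G(s) = 32 (G(s) = -4 - 4*(-9) = -4 + 36 = 32)
sqrt(G(S(-12, -2)) + 15594) = sqrt(32 + 15594) = sqrt(15626)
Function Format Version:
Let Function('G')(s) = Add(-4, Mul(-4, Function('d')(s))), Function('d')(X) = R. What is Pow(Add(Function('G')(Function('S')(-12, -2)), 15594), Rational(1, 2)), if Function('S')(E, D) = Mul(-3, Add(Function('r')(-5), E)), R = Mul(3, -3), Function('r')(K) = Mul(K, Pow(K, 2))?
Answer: Pow(15626, Rational(1, 2)) ≈ 125.00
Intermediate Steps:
Function('r')(K) = Pow(K, 3)
R = -9
Function('S')(E, D) = Add(375, Mul(-3, E)) (Function('S')(E, D) = Mul(-3, Add(Pow(-5, 3), E)) = Mul(-3, Add(-125, E)) = Add(375, Mul(-3, E)))
Function('d')(X) = -9
Function('G')(s) = 32 (Function('G')(s) = Add(-4, Mul(-4, -9)) = Add(-4, 36) = 32)
Pow(Add(Function('G')(Function('S')(-12, -2)), 15594), Rational(1, 2)) = Pow(Add(32, 15594), Rational(1, 2)) = Pow(15626, Rational(1, 2))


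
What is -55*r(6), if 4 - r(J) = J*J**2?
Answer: 11660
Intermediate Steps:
r(J) = 4 - J**3 (r(J) = 4 - J*J**2 = 4 - J**3)
-55*r(6) = -55*(4 - 1*6**3) = -55*(4 - 1*216) = -55*(4 - 216) = -55*(-212) = 11660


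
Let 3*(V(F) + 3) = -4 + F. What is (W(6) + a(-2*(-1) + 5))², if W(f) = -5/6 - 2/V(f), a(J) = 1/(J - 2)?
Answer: 2209/44100 ≈ 0.050091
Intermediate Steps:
V(F) = -13/3 + F/3 (V(F) = -3 + (-4 + F)/3 = -3 + (-4/3 + F/3) = -13/3 + F/3)
a(J) = 1/(-2 + J)
W(f) = -⅚ - 2/(-13/3 + f/3) (W(f) = -5/6 - 2/(-13/3 + f/3) = -5*⅙ - 2/(-13/3 + f/3) = -⅚ - 2/(-13/3 + f/3))
(W(6) + a(-2*(-1) + 5))² = ((29 - 5*6)/(6*(-13 + 6)) + 1/(-2 + (-2*(-1) + 5)))² = ((⅙)*(29 - 30)/(-7) + 1/(-2 + (2 + 5)))² = ((⅙)*(-⅐)*(-1) + 1/(-2 + 7))² = (1/42 + 1/5)² = (1/42 + ⅕)² = (47/210)² = 2209/44100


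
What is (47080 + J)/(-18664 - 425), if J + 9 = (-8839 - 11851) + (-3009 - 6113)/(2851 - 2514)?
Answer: -2960425/2144331 ≈ -1.3806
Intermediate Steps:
J = -6984685/337 (J = -9 + ((-8839 - 11851) + (-3009 - 6113)/(2851 - 2514)) = -9 + (-20690 - 9122/337) = -9 - 6981652/337 = -6984685/337 ≈ -20726.)
(47080 + J)/(-18664 - 425) = (47080 - 6984685/337)/(-18664 - 425) = (8881275/337)/(-19089) = (8881275/337)*(-1/19089) = -2960425/2144331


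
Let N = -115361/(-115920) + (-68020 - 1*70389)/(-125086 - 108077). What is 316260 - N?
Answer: 19383022610797/61288560 ≈ 3.1626e+5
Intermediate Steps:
N = 97374803/61288560 (N = -115361*(-1/115920) + (-68020 - 70389)/(-233163) = 115361/115920 - 138409*(-1/233163) = 115361/115920 + 138409/233163 = 97374803/61288560 ≈ 1.5888)
316260 - N = 316260 - 1*97374803/61288560 = 316260 - 97374803/61288560 = 19383022610797/61288560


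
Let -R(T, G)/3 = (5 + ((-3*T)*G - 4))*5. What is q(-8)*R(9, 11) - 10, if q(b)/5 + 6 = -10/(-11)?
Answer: -1243310/11 ≈ -1.1303e+5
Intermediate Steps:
q(b) = -280/11 (q(b) = -30 + 5*(-10/(-11)) = -30 + 5*(-10*(-1/11)) = -30 + 5*(10/11) = -30 + 50/11 = -280/11)
R(T, G) = -15 + 45*G*T (R(T, G) = -3*(5 + ((-3*T)*G - 4))*5 = -3*(5 + (-3*G*T - 4))*5 = -3*(5 + (-4 - 3*G*T))*5 = -3*(1 - 3*G*T)*5 = -3*(5 - 15*G*T) = -15 + 45*G*T)
q(-8)*R(9, 11) - 10 = -280*(-15 + 45*11*9)/11 - 10 = -280*(-15 + 4455)/11 - 10 = -280/11*4440 - 10 = -1243200/11 - 10 = -1243310/11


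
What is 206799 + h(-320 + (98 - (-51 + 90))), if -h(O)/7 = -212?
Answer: 208283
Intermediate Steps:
h(O) = 1484 (h(O) = -7*(-212) = 1484)
206799 + h(-320 + (98 - (-51 + 90))) = 206799 + 1484 = 208283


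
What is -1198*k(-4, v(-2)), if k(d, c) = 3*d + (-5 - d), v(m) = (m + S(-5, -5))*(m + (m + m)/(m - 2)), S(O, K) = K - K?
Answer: 15574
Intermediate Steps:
S(O, K) = 0
v(m) = m*(m + 2*m/(-2 + m)) (v(m) = (m + 0)*(m + (m + m)/(m - 2)) = m*(m + (2*m)/(-2 + m)) = m*(m + 2*m/(-2 + m)))
k(d, c) = -5 + 2*d
-1198*k(-4, v(-2)) = -1198*(-5 + 2*(-4)) = -1198*(-5 - 8) = -1198*(-13) = 15574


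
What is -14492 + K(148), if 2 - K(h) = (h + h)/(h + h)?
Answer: -14491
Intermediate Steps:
K(h) = 1 (K(h) = 2 - (h + h)/(h + h) = 2 - 2*h/(2*h) = 2 - 2*h*1/(2*h) = 2 - 1*1 = 2 - 1 = 1)
-14492 + K(148) = -14492 + 1 = -14491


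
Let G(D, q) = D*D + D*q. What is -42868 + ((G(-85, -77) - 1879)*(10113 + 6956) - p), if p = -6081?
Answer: 202930692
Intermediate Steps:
G(D, q) = D² + D*q
-42868 + ((G(-85, -77) - 1879)*(10113 + 6956) - p) = -42868 + ((-85*(-85 - 77) - 1879)*(10113 + 6956) - 1*(-6081)) = -42868 + ((-85*(-162) - 1879)*17069 + 6081) = -42868 + ((13770 - 1879)*17069 + 6081) = -42868 + (11891*17069 + 6081) = -42868 + (202967479 + 6081) = -42868 + 202973560 = 202930692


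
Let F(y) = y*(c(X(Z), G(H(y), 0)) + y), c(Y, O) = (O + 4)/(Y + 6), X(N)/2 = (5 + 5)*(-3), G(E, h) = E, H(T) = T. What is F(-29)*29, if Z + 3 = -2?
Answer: 1295981/54 ≈ 24000.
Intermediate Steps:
Z = -5 (Z = -3 - 2 = -5)
X(N) = -60 (X(N) = 2*((5 + 5)*(-3)) = 2*(10*(-3)) = 2*(-30) = -60)
c(Y, O) = (4 + O)/(6 + Y)
F(y) = y*(-2/27 + 53*y/54) (F(y) = y*((4 + y)/(6 - 60) + y) = y*((4 + y)/(-54) + y) = y*(-(4 + y)/54 + y) = y*((-2/27 - y/54) + y) = y*(-2/27 + 53*y/54))
F(-29)*29 = ((1/54)*(-29)*(-4 + 53*(-29)))*29 = ((1/54)*(-29)*(-4 - 1537))*29 = ((1/54)*(-29)*(-1541))*29 = (44689/54)*29 = 1295981/54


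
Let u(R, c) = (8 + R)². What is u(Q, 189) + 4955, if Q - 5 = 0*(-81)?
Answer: 5124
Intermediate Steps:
Q = 5 (Q = 5 + 0*(-81) = 5 + 0 = 5)
u(Q, 189) + 4955 = (8 + 5)² + 4955 = 13² + 4955 = 169 + 4955 = 5124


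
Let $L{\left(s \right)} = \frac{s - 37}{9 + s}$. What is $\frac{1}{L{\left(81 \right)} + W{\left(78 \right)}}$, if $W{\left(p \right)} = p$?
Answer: $\frac{45}{3532} \approx 0.012741$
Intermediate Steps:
$L{\left(s \right)} = \frac{-37 + s}{9 + s}$
$\frac{1}{L{\left(81 \right)} + W{\left(78 \right)}} = \frac{1}{\frac{-37 + 81}{9 + 81} + 78} = \frac{1}{\frac{1}{90} \cdot 44 + 78} = \frac{1}{\frac{22}{45} + 78} = \frac{1}{\frac{3532}{45}} = \frac{45}{3532}$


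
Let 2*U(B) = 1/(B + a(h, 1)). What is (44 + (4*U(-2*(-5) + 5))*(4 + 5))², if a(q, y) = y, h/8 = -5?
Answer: 130321/64 ≈ 2036.3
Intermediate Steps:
h = -40 (h = 8*(-5) = -40)
U(B) = 1/(2*(1 + B)) (U(B) = 1/(2*(B + 1)) = 1/(2*(1 + B)))
(44 + (4*U(-2*(-5) + 5))*(4 + 5))² = (44 + (4*(1/(2*(1 + (-2*(-5) + 5)))))*(4 + 5))² = (44 + (4*(1/(2*(1 + (10 + 5)))))*9)² = (44 + (4*(1/(2*(1 + 15))))*9)² = (44 + (4*((½)/16))*9)² = (44 + (4*((½)*(1/16)))*9)² = (44 + (4*(1/32))*9)² = (44 + (⅛)*9)² = (44 + 9/8)² = (361/8)² = 130321/64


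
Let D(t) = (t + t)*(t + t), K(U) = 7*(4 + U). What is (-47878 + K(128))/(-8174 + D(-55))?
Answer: -23477/1963 ≈ -11.960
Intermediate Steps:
K(U) = 28 + 7*U
D(t) = 4*t² (D(t) = (2*t)*(2*t) = 4*t²)
(-47878 + K(128))/(-8174 + D(-55)) = (-47878 + (28 + 7*128))/(-8174 + 4*(-55)²) = (-47878 + (28 + 896))/(-8174 + 4*3025) = (-47878 + 924)/(-8174 + 12100) = -46954/3926 = -46954*1/3926 = -23477/1963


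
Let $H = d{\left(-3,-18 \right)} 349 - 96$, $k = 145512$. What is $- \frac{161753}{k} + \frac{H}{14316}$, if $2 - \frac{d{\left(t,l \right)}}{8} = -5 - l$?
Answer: $- \frac{566549137}{173595816} \approx -3.2636$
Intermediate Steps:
$d{\left(t,l \right)} = 56 + 8 l$ ($d{\left(t,l \right)} = 16 - 8 \left(-5 - l\right) = 16 + \left(40 + 8 l\right) = 56 + 8 l$)
$H = -30808$ ($H = \left(56 + 8 \left(-18\right)\right) 349 - 96 = \left(56 - 144\right) 349 - 96 = \left(-88\right) 349 - 96 = -30712 - 96 = -30808$)
$- \frac{161753}{k} + \frac{H}{14316} = - \frac{161753}{145512} - \frac{30808}{14316} = \left(-161753\right) \frac{1}{145512} - \frac{7702}{3579} = - \frac{161753}{145512} - \frac{7702}{3579} = - \frac{566549137}{173595816}$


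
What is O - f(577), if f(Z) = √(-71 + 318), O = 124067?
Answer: 124067 - √247 ≈ 1.2405e+5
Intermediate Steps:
f(Z) = √247
O - f(577) = 124067 - √247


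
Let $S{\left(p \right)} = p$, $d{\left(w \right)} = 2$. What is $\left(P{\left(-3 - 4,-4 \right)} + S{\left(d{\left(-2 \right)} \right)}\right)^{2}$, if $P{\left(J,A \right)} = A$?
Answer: $4$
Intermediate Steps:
$\left(P{\left(-3 - 4,-4 \right)} + S{\left(d{\left(-2 \right)} \right)}\right)^{2} = \left(-4 + 2\right)^{2} = \left(-2\right)^{2} = 4$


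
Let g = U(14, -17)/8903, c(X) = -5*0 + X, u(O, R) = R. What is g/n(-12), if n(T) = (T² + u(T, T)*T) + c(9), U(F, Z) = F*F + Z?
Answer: 179/2644191 ≈ 6.7696e-5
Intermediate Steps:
U(F, Z) = Z + F² (U(F, Z) = F² + Z = Z + F²)
c(X) = X (c(X) = 0 + X = X)
g = 179/8903 (g = (-17 + 14²)/8903 = (-17 + 196)*(1/8903) = 179*(1/8903) = 179/8903 ≈ 0.020106)
n(T) = 9 + 2*T² (n(T) = (T² + T*T) + 9 = (T² + T²) + 9 = 2*T² + 9 = 9 + 2*T²)
g/n(-12) = 179/(8903*(9 + 2*(-12)²)) = 179/(8903*(9 + 2*144)) = 179/(8903*(9 + 288)) = (179/8903)/297 = (179/8903)*(1/297) = 179/2644191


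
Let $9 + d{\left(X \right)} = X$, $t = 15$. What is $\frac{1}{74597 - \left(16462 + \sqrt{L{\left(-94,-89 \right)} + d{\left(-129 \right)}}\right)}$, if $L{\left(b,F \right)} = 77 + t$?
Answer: $\frac{58135}{3379678271} + \frac{i \sqrt{46}}{3379678271} \approx 1.7201 \cdot 10^{-5} + 2.0068 \cdot 10^{-9} i$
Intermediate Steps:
$d{\left(X \right)} = -9 + X$
$L{\left(b,F \right)} = 92$ ($L{\left(b,F \right)} = 77 + 15 = 92$)
$\frac{1}{74597 - \left(16462 + \sqrt{L{\left(-94,-89 \right)} + d{\left(-129 \right)}}\right)} = \frac{1}{74597 - \left(16462 + \sqrt{92 - 138}\right)} = \frac{1}{74597 - \left(16462 + \sqrt{-46}\right)} = \frac{1}{74597 - \left(16462 + i \sqrt{46}\right)} = \frac{1}{58135 - i \sqrt{46}}$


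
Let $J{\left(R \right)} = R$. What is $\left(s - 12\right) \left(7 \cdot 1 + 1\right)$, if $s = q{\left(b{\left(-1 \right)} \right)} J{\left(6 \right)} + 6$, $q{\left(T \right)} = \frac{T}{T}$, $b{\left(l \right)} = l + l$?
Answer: $0$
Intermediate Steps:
$b{\left(l \right)} = 2 l$
$q{\left(T \right)} = 1$
$s = 12$ ($s = 1 \cdot 6 + 6 = 6 + 6 = 12$)
$\left(s - 12\right) \left(7 \cdot 1 + 1\right) = \left(12 - 12\right) \left(7 \cdot 1 + 1\right) = 0 \left(7 + 1\right) = 0 \cdot 8 = 0$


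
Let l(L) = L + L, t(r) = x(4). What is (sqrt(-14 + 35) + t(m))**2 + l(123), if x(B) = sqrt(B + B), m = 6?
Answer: 275 + 4*sqrt(42) ≈ 300.92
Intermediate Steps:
x(B) = sqrt(2)*sqrt(B) (x(B) = sqrt(2*B) = sqrt(2)*sqrt(B))
t(r) = 2*sqrt(2) (t(r) = sqrt(2)*sqrt(4) = sqrt(2)*2 = 2*sqrt(2))
l(L) = 2*L
(sqrt(-14 + 35) + t(m))**2 + l(123) = (sqrt(-14 + 35) + 2*sqrt(2))**2 + 2*123 = (sqrt(21) + 2*sqrt(2))**2 + 246 = 246 + (sqrt(21) + 2*sqrt(2))**2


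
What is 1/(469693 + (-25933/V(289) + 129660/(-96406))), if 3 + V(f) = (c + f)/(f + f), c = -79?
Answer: 36730686/17613360686249 ≈ 2.0854e-6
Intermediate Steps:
V(f) = -3 + (-79 + f)/(2*f) (V(f) = -3 + (-79 + f)/(f + f) = -3 + (-79 + f)/((2*f)) = -3 + (-79 + f)*(1/(2*f)) = -3 + (-79 + f)/(2*f))
1/(469693 + (-25933/V(289) + 129660/(-96406))) = 1/(469693 + (-25933*578/(-79 - 5*289) + 129660/(-96406))) = 1/(469693 + (-25933*578/(-79 - 1445) + 129660*(-1/96406))) = 1/(469693 + (-25933/((½)*(1/289)*(-1524)) - 64830/48203)) = 1/(469693 + (-25933/(-762/289) - 64830/48203)) = 1/(469693 + (-25933*(-289/762) - 64830/48203)) = 1/(469693 + (7494637/762 - 64830/48203)) = 1/(469693 + 361214586851/36730686) = 1/(17613360686249/36730686) = 36730686/17613360686249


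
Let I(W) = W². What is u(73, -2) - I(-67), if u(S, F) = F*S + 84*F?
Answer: -4803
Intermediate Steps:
u(S, F) = 84*F + F*S
u(73, -2) - I(-67) = -2*(84 + 73) - 1*(-67)² = -2*157 - 1*4489 = -314 - 4489 = -4803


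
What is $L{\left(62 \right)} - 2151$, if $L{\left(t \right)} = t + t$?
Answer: $-2027$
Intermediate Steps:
$L{\left(t \right)} = 2 t$
$L{\left(62 \right)} - 2151 = 2 \cdot 62 - 2151 = 124 - 2151 = -2027$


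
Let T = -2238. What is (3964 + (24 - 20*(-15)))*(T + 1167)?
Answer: -4592448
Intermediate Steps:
(3964 + (24 - 20*(-15)))*(T + 1167) = (3964 + (24 - 20*(-15)))*(-2238 + 1167) = (3964 + (24 + 300))*(-1071) = (3964 + 324)*(-1071) = 4288*(-1071) = -4592448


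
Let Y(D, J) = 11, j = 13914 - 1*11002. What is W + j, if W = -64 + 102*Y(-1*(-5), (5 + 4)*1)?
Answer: 3970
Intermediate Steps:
j = 2912 (j = 13914 - 11002 = 2912)
W = 1058 (W = -64 + 102*11 = -64 + 1122 = 1058)
W + j = 1058 + 2912 = 3970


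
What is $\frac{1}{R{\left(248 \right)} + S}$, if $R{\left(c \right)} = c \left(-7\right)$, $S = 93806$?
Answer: $\frac{1}{92070} \approx 1.0861 \cdot 10^{-5}$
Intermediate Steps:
$R{\left(c \right)} = - 7 c$
$\frac{1}{R{\left(248 \right)} + S} = \frac{1}{\left(-7\right) 248 + 93806} = \frac{1}{-1736 + 93806} = \frac{1}{92070}$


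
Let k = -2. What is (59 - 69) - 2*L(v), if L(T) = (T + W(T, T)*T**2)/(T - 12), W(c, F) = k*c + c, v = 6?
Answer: -80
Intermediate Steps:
W(c, F) = -c (W(c, F) = -2*c + c = -c)
L(T) = (T - T**3)/(-12 + T) (L(T) = (T + (-T)*T**2)/(T - 12) = (T - T**3)/(-12 + T))
(59 - 69) - 2*L(v) = (59 - 69) - 2*(6 - 1*6**3)/(-12 + 6) = -10 - 2*(6 - 1*216)/(-6) = -10 - (-1)*(6 - 216)/3 = -10 - (-1)*(-210)/3 = -10 - 2*35 = -10 - 70 = -80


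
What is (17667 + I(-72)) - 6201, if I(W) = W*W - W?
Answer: 16722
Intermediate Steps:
I(W) = W² - W
(17667 + I(-72)) - 6201 = (17667 - 72*(-1 - 72)) - 6201 = (17667 - 72*(-73)) - 6201 = (17667 + 5256) - 6201 = 22923 - 6201 = 16722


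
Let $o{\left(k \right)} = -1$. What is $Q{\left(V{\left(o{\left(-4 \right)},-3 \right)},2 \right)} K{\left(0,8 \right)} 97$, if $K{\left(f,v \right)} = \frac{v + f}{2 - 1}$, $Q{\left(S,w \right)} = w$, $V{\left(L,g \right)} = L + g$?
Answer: $1552$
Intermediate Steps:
$K{\left(f,v \right)} = f + v$ ($K{\left(f,v \right)} = \frac{f + v}{1} = \left(f + v\right) 1 = f + v$)
$Q{\left(V{\left(o{\left(-4 \right)},-3 \right)},2 \right)} K{\left(0,8 \right)} 97 = 2 \left(0 + 8\right) 97 = 2 \cdot 8 \cdot 97 = 16 \cdot 97 = 1552$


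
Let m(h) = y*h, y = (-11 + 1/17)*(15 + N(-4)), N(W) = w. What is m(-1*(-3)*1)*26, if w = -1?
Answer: -203112/17 ≈ -11948.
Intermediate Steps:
N(W) = -1
y = -2604/17 (y = (-11 + 1/17)*(15 - 1) = (-11 + 1/17)*14 = -186/17*14 = -2604/17 ≈ -153.18)
m(h) = -2604*h/17
m(-1*(-3)*1)*26 = -2604*(-1*(-3))/17*26 = -7812/17*26 = -203112/17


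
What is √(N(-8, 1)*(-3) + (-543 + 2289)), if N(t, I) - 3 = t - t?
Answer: 3*√193 ≈ 41.677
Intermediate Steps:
N(t, I) = 3 (N(t, I) = 3 + (t - t) = 3 + 0 = 3)
√(N(-8, 1)*(-3) + (-543 + 2289)) = √(3*(-3) + (-543 + 2289)) = √(-9 + 1746) = √1737 = 3*√193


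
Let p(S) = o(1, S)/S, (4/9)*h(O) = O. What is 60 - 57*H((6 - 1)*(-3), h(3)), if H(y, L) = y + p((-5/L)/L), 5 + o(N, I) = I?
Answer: -27825/16 ≈ -1739.1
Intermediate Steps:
o(N, I) = -5 + I
h(O) = 9*O/4
p(S) = (-5 + S)/S
H(y, L) = y - L²*(-5 - 5/L²)/5 (H(y, L) = y + (-5 + (-5/L)/L)/(((-5/L)/L)) = y + (-5 - 5/L²)/((-5/L²)) = y + (-L²/5)*(-5 - 5/L²) = y - L²*(-5 - 5/L²)/5)
60 - 57*H((6 - 1)*(-3), h(3)) = 60 - 57*(1 + (6 - 1)*(-3) + ((9/4)*3)²) = 60 - 57*(1 + 5*(-3) + (27/4)²) = 60 - 57*(1 - 15 + 729/16) = 60 - 57*505/16 = 60 - 28785/16 = -27825/16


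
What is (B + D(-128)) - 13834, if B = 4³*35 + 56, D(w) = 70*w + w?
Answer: -20626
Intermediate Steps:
D(w) = 71*w
B = 2296 (B = 64*35 + 56 = 2240 + 56 = 2296)
(B + D(-128)) - 13834 = (2296 + 71*(-128)) - 13834 = (2296 - 9088) - 13834 = -6792 - 13834 = -20626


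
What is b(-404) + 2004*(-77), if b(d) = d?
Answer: -154712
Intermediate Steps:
b(-404) + 2004*(-77) = -404 + 2004*(-77) = -404 - 154308 = -154712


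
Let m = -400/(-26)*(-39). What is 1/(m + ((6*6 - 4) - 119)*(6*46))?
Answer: -1/24612 ≈ -4.0631e-5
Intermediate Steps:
m = -600 (m = -400*(-1)/26*(-39) = -16*(-25/26)*(-39) = (200/13)*(-39) = -600)
1/(m + ((6*6 - 4) - 119)*(6*46)) = 1/(-600 + ((6*6 - 4) - 119)*(6*46)) = 1/(-600 + ((36 - 4) - 119)*276) = 1/(-600 + (32 - 119)*276) = 1/(-600 - 87*276) = 1/(-600 - 24012) = 1/(-24612) = -1/24612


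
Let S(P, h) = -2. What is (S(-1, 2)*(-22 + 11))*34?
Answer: 748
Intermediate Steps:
(S(-1, 2)*(-22 + 11))*34 = -2*(-22 + 11)*34 = -2*(-11)*34 = 22*34 = 748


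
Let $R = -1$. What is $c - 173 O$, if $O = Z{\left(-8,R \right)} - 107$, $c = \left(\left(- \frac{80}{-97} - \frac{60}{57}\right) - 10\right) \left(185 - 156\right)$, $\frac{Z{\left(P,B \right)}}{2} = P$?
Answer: $\frac{38670547}{1843} \approx 20982.0$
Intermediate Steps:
$Z{\left(P,B \right)} = 2 P$
$c = - \frac{546650}{1843}$ ($c = \left(\left(\left(-80\right) \left(- \frac{1}{97}\right) - \frac{20}{19}\right) - 10\right) 29 = \left(\left(\frac{80}{97} - \frac{20}{19}\right) - 10\right) 29 = \left(- \frac{420}{1843} - 10\right) 29 = \left(- \frac{18850}{1843}\right) 29 = - \frac{546650}{1843} \approx -296.61$)
$O = -123$ ($O = 2 \left(-8\right) - 107 = -16 - 107 = -123$)
$c - 173 O = - \frac{546650}{1843} - -21279 = - \frac{546650}{1843} + 21279 = \frac{38670547}{1843}$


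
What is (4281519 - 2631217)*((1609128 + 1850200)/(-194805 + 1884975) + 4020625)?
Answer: 5607349279877402278/845085 ≈ 6.6352e+12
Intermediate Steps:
(4281519 - 2631217)*((1609128 + 1850200)/(-194805 + 1884975) + 4020625) = 1650302*(3459328/1690170 + 4020625) = 1650302*(3459328*(1/1690170) + 4020625) = 1650302*(1729664/845085 + 4020625) = 1650302*(3397771607789/845085) = 5607349279877402278/845085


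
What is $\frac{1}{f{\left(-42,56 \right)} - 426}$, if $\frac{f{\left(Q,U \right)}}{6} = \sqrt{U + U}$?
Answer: $- \frac{71}{29574} - \frac{2 \sqrt{7}}{14787} \approx -0.0027586$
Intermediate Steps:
$f{\left(Q,U \right)} = 6 \sqrt{2} \sqrt{U}$ ($f{\left(Q,U \right)} = 6 \sqrt{U + U} = 6 \sqrt{2 U} = 6 \sqrt{2} \sqrt{U}$)
$\frac{1}{f{\left(-42,56 \right)} - 426} = \frac{1}{6 \sqrt{2} \sqrt{56} - 426} = \frac{1}{6 \sqrt{2} \cdot 2 \sqrt{14} - 426} = \frac{1}{24 \sqrt{7} - 426} = \frac{1}{-426 + 24 \sqrt{7}}$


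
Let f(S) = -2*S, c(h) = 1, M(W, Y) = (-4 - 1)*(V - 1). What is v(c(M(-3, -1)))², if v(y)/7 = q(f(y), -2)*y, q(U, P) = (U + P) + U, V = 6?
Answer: 1764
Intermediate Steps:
M(W, Y) = -25 (M(W, Y) = (-4 - 1)*(6 - 1) = -5*5 = -25)
q(U, P) = P + 2*U (q(U, P) = (P + U) + U = P + 2*U)
v(y) = 7*y*(-2 - 4*y) (v(y) = 7*((-2 + 2*(-2*y))*y) = 7*((-2 - 4*y)*y) = 7*(y*(-2 - 4*y)) = 7*y*(-2 - 4*y))
v(c(M(-3, -1)))² = (14*1*(-1 - 2*1))² = (14*1*(-1 - 2))² = (14*1*(-3))² = (-42)² = 1764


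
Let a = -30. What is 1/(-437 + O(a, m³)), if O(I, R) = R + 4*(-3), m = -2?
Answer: -1/457 ≈ -0.0021882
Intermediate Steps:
O(I, R) = -12 + R (O(I, R) = R - 12 = -12 + R)
1/(-437 + O(a, m³)) = 1/(-437 + (-12 + (-2)³)) = 1/(-437 + (-12 - 8)) = 1/(-437 - 20) = 1/(-457) = -1/457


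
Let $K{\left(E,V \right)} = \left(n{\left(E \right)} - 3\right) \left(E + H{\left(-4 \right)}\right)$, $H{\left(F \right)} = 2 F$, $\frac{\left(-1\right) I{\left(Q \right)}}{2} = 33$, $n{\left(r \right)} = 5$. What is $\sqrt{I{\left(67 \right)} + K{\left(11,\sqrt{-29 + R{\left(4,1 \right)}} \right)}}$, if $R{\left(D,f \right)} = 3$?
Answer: $2 i \sqrt{15} \approx 7.746 i$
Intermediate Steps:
$I{\left(Q \right)} = -66$ ($I{\left(Q \right)} = \left(-2\right) 33 = -66$)
$K{\left(E,V \right)} = -16 + 2 E$ ($K{\left(E,V \right)} = \left(5 - 3\right) \left(E + 2 \left(-4\right)\right) = 2 \left(E - 8\right) = 2 \left(-8 + E\right) = -16 + 2 E$)
$\sqrt{I{\left(67 \right)} + K{\left(11,\sqrt{-29 + R{\left(4,1 \right)}} \right)}} = \sqrt{-66 + \left(-16 + 2 \cdot 11\right)} = \sqrt{-66 + \left(-16 + 22\right)} = \sqrt{-66 + 6} = \sqrt{-60} = 2 i \sqrt{15}$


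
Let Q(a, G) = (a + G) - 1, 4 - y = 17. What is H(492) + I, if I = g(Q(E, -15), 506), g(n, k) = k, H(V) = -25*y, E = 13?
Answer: 831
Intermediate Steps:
y = -13 (y = 4 - 1*17 = 4 - 17 = -13)
Q(a, G) = -1 + G + a (Q(a, G) = (G + a) - 1 = -1 + G + a)
H(V) = 325 (H(V) = -25*(-13) = 325)
I = 506
H(492) + I = 325 + 506 = 831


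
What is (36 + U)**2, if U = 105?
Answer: 19881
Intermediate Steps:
(36 + U)**2 = (36 + 105)**2 = 141**2 = 19881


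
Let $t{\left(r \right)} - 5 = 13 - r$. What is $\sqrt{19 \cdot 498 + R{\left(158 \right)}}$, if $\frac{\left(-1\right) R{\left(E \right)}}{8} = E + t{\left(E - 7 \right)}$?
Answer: $\sqrt{9262} \approx 96.239$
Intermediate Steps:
$t{\left(r \right)} = 18 - r$ ($t{\left(r \right)} = 5 - \left(-13 + r\right) = 18 - r$)
$R{\left(E \right)} = -200$ ($R{\left(E \right)} = - 8 \left(E - \left(-18 - 7 + E\right)\right) = - 8 \left(E - \left(-25 + E\right)\right) = \left(-8\right) 25 = -200$)
$\sqrt{19 \cdot 498 + R{\left(158 \right)}} = \sqrt{19 \cdot 498 - 200} = \sqrt{9462 - 200} = \sqrt{9262}$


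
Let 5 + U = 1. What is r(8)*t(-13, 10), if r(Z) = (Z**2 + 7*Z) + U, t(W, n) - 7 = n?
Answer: 1972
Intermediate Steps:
U = -4 (U = -5 + 1 = -4)
t(W, n) = 7 + n
r(Z) = -4 + Z**2 + 7*Z (r(Z) = (Z**2 + 7*Z) - 4 = -4 + Z**2 + 7*Z)
r(8)*t(-13, 10) = (-4 + 8**2 + 7*8)*(7 + 10) = (-4 + 64 + 56)*17 = 116*17 = 1972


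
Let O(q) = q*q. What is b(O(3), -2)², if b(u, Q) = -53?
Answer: 2809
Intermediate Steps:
O(q) = q²
b(O(3), -2)² = (-53)² = 2809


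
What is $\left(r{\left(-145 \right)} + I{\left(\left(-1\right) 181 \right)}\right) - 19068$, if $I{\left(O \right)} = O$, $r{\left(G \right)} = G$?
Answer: $-19394$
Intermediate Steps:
$\left(r{\left(-145 \right)} + I{\left(\left(-1\right) 181 \right)}\right) - 19068 = \left(-145 - 181\right) - 19068 = -326 - 19068 = -19394$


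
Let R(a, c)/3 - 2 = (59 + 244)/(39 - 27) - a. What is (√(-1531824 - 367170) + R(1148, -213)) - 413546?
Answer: -1667633/4 + I*√1898994 ≈ -4.1691e+5 + 1378.0*I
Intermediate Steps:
R(a, c) = 327/4 - 3*a (R(a, c) = 6 + 3*((59 + 244)/(39 - 27) - a) = 6 + 3*(303/12 - a) = 6 + 3*(303*(1/12) - a) = 6 + 3*(101/4 - a) = 6 + (303/4 - 3*a) = 327/4 - 3*a)
(√(-1531824 - 367170) + R(1148, -213)) - 413546 = (√(-1531824 - 367170) + (327/4 - 3*1148)) - 413546 = (√(-1898994) + (327/4 - 3444)) - 413546 = (I*√1898994 - 13449/4) - 413546 = (-13449/4 + I*√1898994) - 413546 = -1667633/4 + I*√1898994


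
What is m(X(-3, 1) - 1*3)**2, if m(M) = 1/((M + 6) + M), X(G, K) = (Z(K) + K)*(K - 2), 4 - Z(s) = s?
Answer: 1/64 ≈ 0.015625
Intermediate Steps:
Z(s) = 4 - s
X(G, K) = -8 + 4*K (X(G, K) = ((4 - K) + K)*(K - 2) = 4*(-2 + K) = -8 + 4*K)
m(M) = 1/(6 + 2*M) (m(M) = 1/((6 + M) + M) = 1/(6 + 2*M))
m(X(-3, 1) - 1*3)**2 = (1/(2*(3 + ((-8 + 4*1) - 1*3))))**2 = (1/(2*(3 + ((-8 + 4) - 3))))**2 = (1/(2*(3 + (-4 - 3))))**2 = (1/(2*(3 - 7)))**2 = ((1/2)/(-4))**2 = ((1/2)*(-1/4))**2 = (-1/8)**2 = 1/64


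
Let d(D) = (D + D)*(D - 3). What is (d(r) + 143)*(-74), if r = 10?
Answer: -20942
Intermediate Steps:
d(D) = 2*D*(-3 + D) (d(D) = (2*D)*(-3 + D) = 2*D*(-3 + D))
(d(r) + 143)*(-74) = (2*10*(-3 + 10) + 143)*(-74) = (2*10*7 + 143)*(-74) = (140 + 143)*(-74) = 283*(-74) = -20942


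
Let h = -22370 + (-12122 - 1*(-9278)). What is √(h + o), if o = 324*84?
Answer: √2002 ≈ 44.744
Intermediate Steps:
h = -25214 (h = -22370 + (-12122 + 9278) = -22370 - 2844 = -25214)
o = 27216
√(h + o) = √(-25214 + 27216) = √2002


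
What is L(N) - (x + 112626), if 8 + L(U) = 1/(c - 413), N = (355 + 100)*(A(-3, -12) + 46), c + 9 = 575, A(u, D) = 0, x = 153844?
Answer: -40771133/153 ≈ -2.6648e+5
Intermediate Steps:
c = 566 (c = -9 + 575 = 566)
N = 20930 (N = (355 + 100)*(0 + 46) = 455*46 = 20930)
L(U) = -1223/153 (L(U) = -8 + 1/(566 - 413) = -8 + 1/153 = -1223/153)
L(N) - (x + 112626) = -1223/153 - (153844 + 112626) = -1223/153 - 1*266470 = -1223/153 - 266470 = -40771133/153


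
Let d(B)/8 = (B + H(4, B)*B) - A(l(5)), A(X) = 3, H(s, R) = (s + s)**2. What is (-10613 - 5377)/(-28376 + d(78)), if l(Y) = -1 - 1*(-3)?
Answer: -1599/1216 ≈ -1.3150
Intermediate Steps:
l(Y) = 2 (l(Y) = -1 + 3 = 2)
H(s, R) = 4*s**2 (H(s, R) = (2*s)**2 = 4*s**2)
d(B) = -24 + 520*B (d(B) = 8*((B + (4*4**2)*B) - 1*3) = 8*((B + (4*16)*B) - 3) = 8*((B + 64*B) - 3) = 8*(65*B - 3) = 8*(-3 + 65*B) = -24 + 520*B)
(-10613 - 5377)/(-28376 + d(78)) = (-10613 - 5377)/(-28376 + (-24 + 520*78)) = -15990/(-28376 + (-24 + 40560)) = -15990/(-28376 + 40536) = -15990/12160 = -15990*1/12160 = -1599/1216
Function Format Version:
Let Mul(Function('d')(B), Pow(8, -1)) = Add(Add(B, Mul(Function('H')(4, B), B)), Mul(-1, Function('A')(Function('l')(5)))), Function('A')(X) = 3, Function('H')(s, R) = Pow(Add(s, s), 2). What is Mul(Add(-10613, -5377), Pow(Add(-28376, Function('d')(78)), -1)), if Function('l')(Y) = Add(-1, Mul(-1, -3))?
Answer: Rational(-1599, 1216) ≈ -1.3150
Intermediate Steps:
Function('l')(Y) = 2 (Function('l')(Y) = Add(-1, 3) = 2)
Function('H')(s, R) = Mul(4, Pow(s, 2)) (Function('H')(s, R) = Pow(Mul(2, s), 2) = Mul(4, Pow(s, 2)))
Function('d')(B) = Add(-24, Mul(520, B)) (Function('d')(B) = Mul(8, Add(Add(B, Mul(Mul(4, Pow(4, 2)), B)), Mul(-1, 3))) = Mul(8, Add(Add(B, Mul(Mul(4, 16), B)), -3)) = Mul(8, Add(Add(B, Mul(64, B)), -3)) = Mul(8, Add(Mul(65, B), -3)) = Mul(8, Add(-3, Mul(65, B))) = Add(-24, Mul(520, B)))
Mul(Add(-10613, -5377), Pow(Add(-28376, Function('d')(78)), -1)) = Mul(Add(-10613, -5377), Pow(Add(-28376, Add(-24, Mul(520, 78))), -1)) = Mul(-15990, Pow(Add(-28376, Add(-24, 40560)), -1)) = Mul(-15990, Pow(Add(-28376, 40536), -1)) = Mul(-15990, Pow(12160, -1)) = Mul(-15990, Rational(1, 12160)) = Rational(-1599, 1216)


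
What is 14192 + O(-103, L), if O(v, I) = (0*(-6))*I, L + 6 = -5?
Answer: 14192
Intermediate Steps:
L = -11 (L = -6 - 5 = -11)
O(v, I) = 0 (O(v, I) = 0*I = 0)
14192 + O(-103, L) = 14192 + 0 = 14192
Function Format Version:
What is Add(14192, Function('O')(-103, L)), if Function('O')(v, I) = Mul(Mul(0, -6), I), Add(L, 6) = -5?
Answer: 14192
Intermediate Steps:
L = -11 (L = Add(-6, -5) = -11)
Function('O')(v, I) = 0 (Function('O')(v, I) = Mul(0, I) = 0)
Add(14192, Function('O')(-103, L)) = Add(14192, 0) = 14192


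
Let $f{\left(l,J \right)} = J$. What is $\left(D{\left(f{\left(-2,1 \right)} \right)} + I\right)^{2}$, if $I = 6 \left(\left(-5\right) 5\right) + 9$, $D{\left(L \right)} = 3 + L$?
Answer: $18769$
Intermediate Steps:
$I = -141$ ($I = 6 \left(-25\right) + 9 = -150 + 9 = -141$)
$\left(D{\left(f{\left(-2,1 \right)} \right)} + I\right)^{2} = \left(\left(3 + 1\right) - 141\right)^{2} = \left(4 - 141\right)^{2} = \left(-137\right)^{2} = 18769$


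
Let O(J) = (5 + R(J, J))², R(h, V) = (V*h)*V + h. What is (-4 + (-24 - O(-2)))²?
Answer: 2809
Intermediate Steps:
R(h, V) = h + h*V² (R(h, V) = h*V² + h = h + h*V²)
O(J) = (5 + J*(1 + J²))²
(-4 + (-24 - O(-2)))² = (-4 + (-24 - (5 - 2 + (-2)³)²))² = (-4 + (-24 - (5 - 2 - 8)²))² = (-4 + (-24 - 1*(-5)²))² = (-4 + (-24 - 1*25))² = (-4 + (-24 - 25))² = (-4 - 49)² = (-53)² = 2809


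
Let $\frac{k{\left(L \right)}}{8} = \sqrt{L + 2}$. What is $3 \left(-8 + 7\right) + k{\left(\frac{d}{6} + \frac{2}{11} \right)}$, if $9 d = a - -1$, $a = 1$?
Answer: $-3 + \frac{8 \sqrt{21747}}{99} \approx 8.9167$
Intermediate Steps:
$d = \frac{2}{9}$ ($d = \frac{1 - -1}{9} = \frac{1 + 1}{9} = \frac{1}{9} \cdot 2 = \frac{2}{9} \approx 0.22222$)
$k{\left(L \right)} = 8 \sqrt{2 + L}$ ($k{\left(L \right)} = 8 \sqrt{L + 2} = 8 \sqrt{2 + L}$)
$3 \left(-8 + 7\right) + k{\left(\frac{d}{6} + \frac{2}{11} \right)} = 3 \left(-8 + 7\right) + 8 \sqrt{2 + \left(\frac{2}{9 \cdot 6} + \frac{2}{11}\right)} = 3 \left(-1\right) + 8 \sqrt{2 + \left(\frac{2}{9} \cdot \frac{1}{6} + 2 \cdot \frac{1}{11}\right)} = -3 + 8 \sqrt{2 + \left(\frac{1}{27} + \frac{2}{11}\right)} = -3 + 8 \sqrt{2 + \frac{65}{297}} = -3 + 8 \sqrt{\frac{659}{297}} = -3 + 8 \frac{\sqrt{21747}}{99} = -3 + \frac{8 \sqrt{21747}}{99}$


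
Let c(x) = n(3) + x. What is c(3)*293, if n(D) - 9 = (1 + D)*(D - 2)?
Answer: 4688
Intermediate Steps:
n(D) = 9 + (1 + D)*(-2 + D) (n(D) = 9 + (1 + D)*(D - 2) = 9 + (1 + D)*(-2 + D))
c(x) = 13 + x (c(x) = (7 + 3² - 1*3) + x = (7 + 9 - 3) + x = 13 + x)
c(3)*293 = (13 + 3)*293 = 16*293 = 4688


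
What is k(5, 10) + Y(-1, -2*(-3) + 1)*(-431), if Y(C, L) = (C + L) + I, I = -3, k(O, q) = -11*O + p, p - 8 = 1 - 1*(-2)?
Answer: -1337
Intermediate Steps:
p = 11 (p = 8 + (1 - 1*(-2)) = 8 + (1 + 2) = 8 + 3 = 11)
k(O, q) = 11 - 11*O (k(O, q) = -11*O + 11 = 11 - 11*O)
Y(C, L) = -3 + C + L (Y(C, L) = (C + L) - 3 = -3 + C + L)
k(5, 10) + Y(-1, -2*(-3) + 1)*(-431) = (11 - 11*5) + (-3 - 1 + (-2*(-3) + 1))*(-431) = (11 - 55) + (-3 - 1 + (6 + 1))*(-431) = -44 + (-3 - 1 + 7)*(-431) = -44 + 3*(-431) = -44 - 1293 = -1337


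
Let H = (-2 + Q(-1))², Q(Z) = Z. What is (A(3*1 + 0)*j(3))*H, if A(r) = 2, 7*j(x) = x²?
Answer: 162/7 ≈ 23.143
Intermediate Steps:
j(x) = x²/7
H = 9 (H = (-2 - 1)² = (-3)² = 9)
(A(3*1 + 0)*j(3))*H = (2*((⅐)*3²))*9 = (2*((⅐)*9))*9 = (2*(9/7))*9 = (18/7)*9 = 162/7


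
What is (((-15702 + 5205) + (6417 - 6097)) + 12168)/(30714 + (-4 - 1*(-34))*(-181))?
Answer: 1991/25284 ≈ 0.078745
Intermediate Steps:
(((-15702 + 5205) + (6417 - 6097)) + 12168)/(30714 + (-4 - 1*(-34))*(-181)) = ((-10497 + 320) + 12168)/(30714 + (-4 + 34)*(-181)) = (-10177 + 12168)/(30714 + 30*(-181)) = 1991/(30714 - 5430) = 1991/25284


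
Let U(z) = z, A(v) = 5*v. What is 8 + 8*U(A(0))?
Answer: 8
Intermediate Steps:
8 + 8*U(A(0)) = 8 + 8*(5*0) = 8 + 8*0 = 8 + 0 = 8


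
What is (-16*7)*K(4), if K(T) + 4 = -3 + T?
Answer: 336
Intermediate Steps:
K(T) = -7 + T (K(T) = -4 + (-3 + T) = -7 + T)
(-16*7)*K(4) = (-16*7)*(-7 + 4) = -112*(-3) = 336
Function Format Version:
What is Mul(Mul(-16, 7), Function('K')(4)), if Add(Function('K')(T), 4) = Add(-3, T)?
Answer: 336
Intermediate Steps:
Function('K')(T) = Add(-7, T) (Function('K')(T) = Add(-4, Add(-3, T)) = Add(-7, T))
Mul(Mul(-16, 7), Function('K')(4)) = Mul(Mul(-16, 7), Add(-7, 4)) = Mul(-112, -3) = 336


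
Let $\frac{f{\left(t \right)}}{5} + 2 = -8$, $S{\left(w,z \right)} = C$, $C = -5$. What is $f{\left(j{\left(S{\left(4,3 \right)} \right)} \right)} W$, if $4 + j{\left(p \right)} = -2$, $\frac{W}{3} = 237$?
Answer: $-35550$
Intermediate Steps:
$W = 711$ ($W = 3 \cdot 237 = 711$)
$S{\left(w,z \right)} = -5$
$j{\left(p \right)} = -6$ ($j{\left(p \right)} = -4 - 2 = -6$)
$f{\left(t \right)} = -50$ ($f{\left(t \right)} = -10 + 5 \left(-8\right) = -10 - 40 = -50$)
$f{\left(j{\left(S{\left(4,3 \right)} \right)} \right)} W = \left(-50\right) 711 = -35550$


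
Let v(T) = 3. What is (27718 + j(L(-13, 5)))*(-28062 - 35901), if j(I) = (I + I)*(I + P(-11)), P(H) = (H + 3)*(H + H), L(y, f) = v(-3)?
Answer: -1841622696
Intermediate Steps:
L(y, f) = 3
P(H) = 2*H*(3 + H) (P(H) = (3 + H)*(2*H) = 2*H*(3 + H))
j(I) = 2*I*(176 + I) (j(I) = (I + I)*(I + 2*(-11)*(3 - 11)) = (2*I)*(I + 2*(-11)*(-8)) = (2*I)*(I + 176) = (2*I)*(176 + I) = 2*I*(176 + I))
(27718 + j(L(-13, 5)))*(-28062 - 35901) = (27718 + 2*3*(176 + 3))*(-28062 - 35901) = (27718 + 2*3*179)*(-63963) = (27718 + 1074)*(-63963) = 28792*(-63963) = -1841622696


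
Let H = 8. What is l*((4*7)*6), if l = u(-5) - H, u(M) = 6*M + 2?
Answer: -6048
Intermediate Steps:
u(M) = 2 + 6*M
l = -36 (l = (2 + 6*(-5)) - 1*8 = (2 - 30) - 8 = -28 - 8 = -36)
l*((4*7)*6) = -36*4*7*6 = -1008*6 = -36*168 = -6048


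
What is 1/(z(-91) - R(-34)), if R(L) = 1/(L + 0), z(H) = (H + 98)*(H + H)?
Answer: -34/43315 ≈ -0.00078495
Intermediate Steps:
z(H) = 2*H*(98 + H) (z(H) = (98 + H)*(2*H) = 2*H*(98 + H))
R(L) = 1/L
1/(z(-91) - R(-34)) = 1/(2*(-91)*(98 - 91) - 1/(-34)) = 1/(2*(-91)*7 - 1*(-1/34)) = 1/(-1274 + 1/34) = 1/(-43315/34) = -34/43315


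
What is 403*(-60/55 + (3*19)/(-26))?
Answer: -29109/22 ≈ -1323.1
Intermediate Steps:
403*(-60/55 + (3*19)/(-26)) = 403*(-60*1/55 + 57*(-1/26)) = 403*(-12/11 - 57/26) = 403*(-939/286) = -29109/22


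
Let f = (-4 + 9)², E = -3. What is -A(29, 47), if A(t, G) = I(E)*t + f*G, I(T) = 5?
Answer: -1320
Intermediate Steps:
f = 25 (f = 5² = 25)
A(t, G) = 5*t + 25*G
-A(29, 47) = -(5*29 + 25*47) = -(145 + 1175) = -1*1320 = -1320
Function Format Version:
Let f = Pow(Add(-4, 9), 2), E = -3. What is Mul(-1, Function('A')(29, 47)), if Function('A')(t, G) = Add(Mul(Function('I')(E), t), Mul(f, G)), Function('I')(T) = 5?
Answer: -1320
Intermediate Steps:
f = 25 (f = Pow(5, 2) = 25)
Function('A')(t, G) = Add(Mul(5, t), Mul(25, G))
Mul(-1, Function('A')(29, 47)) = Mul(-1, Add(Mul(5, 29), Mul(25, 47))) = Mul(-1, Add(145, 1175)) = Mul(-1, 1320) = -1320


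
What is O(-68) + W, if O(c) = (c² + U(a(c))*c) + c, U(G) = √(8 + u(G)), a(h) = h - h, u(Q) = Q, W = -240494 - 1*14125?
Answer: -250063 - 136*√2 ≈ -2.5026e+5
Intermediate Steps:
W = -254619 (W = -240494 - 14125 = -254619)
a(h) = 0
U(G) = √(8 + G)
O(c) = c + c² + 2*c*√2 (O(c) = (c² + √(8 + 0)*c) + c = (c² + √8*c) + c = (c² + (2*√2)*c) + c = (c² + 2*c*√2) + c = c + c² + 2*c*√2)
O(-68) + W = -68*(1 - 68 + 2*√2) - 254619 = -68*(-67 + 2*√2) - 254619 = (4556 - 136*√2) - 254619 = -250063 - 136*√2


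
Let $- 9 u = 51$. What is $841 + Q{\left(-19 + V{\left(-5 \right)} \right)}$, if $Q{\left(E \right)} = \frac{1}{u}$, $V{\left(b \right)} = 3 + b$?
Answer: $\frac{14294}{17} \approx 840.82$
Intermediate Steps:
$u = - \frac{17}{3}$ ($u = \left(- \frac{1}{9}\right) 51 = - \frac{17}{3} \approx -5.6667$)
$Q{\left(E \right)} = - \frac{3}{17}$ ($Q{\left(E \right)} = \frac{1}{- \frac{17}{3}} = - \frac{3}{17}$)
$841 + Q{\left(-19 + V{\left(-5 \right)} \right)} = 841 - \frac{3}{17} = \frac{14294}{17}$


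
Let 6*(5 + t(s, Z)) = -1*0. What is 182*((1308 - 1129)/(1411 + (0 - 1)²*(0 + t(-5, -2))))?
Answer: 16289/703 ≈ 23.171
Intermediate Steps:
t(s, Z) = -5 (t(s, Z) = -5 + (-1*0)/6 = -5 + (⅙)*0 = -5 + 0 = -5)
182*((1308 - 1129)/(1411 + (0 - 1)²*(0 + t(-5, -2)))) = 182*((1308 - 1129)/(1411 + (0 - 1)²*(0 - 5))) = 182*(179/(1411 + (-1)²*(-5))) = 182*(179/(1411 + 1*(-5))) = 182*(179/(1411 - 5)) = 182*(179/1406) = 16289/703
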